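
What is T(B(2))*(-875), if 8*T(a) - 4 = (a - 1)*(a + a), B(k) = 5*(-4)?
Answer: -184625/2 ≈ -92313.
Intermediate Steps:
B(k) = -20
T(a) = ½ + a*(-1 + a)/4 (T(a) = ½ + ((a - 1)*(a + a))/8 = ½ + ((-1 + a)*(2*a))/8 = ½ + (2*a*(-1 + a))/8 = ½ + a*(-1 + a)/4)
T(B(2))*(-875) = (½ - ¼*(-20) + (¼)*(-20)²)*(-875) = (½ + 5 + (¼)*400)*(-875) = (½ + 5 + 100)*(-875) = (211/2)*(-875) = -184625/2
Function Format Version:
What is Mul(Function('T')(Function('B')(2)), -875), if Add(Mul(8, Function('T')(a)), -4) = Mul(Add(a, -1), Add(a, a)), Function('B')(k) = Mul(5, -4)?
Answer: Rational(-184625, 2) ≈ -92313.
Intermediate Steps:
Function('B')(k) = -20
Function('T')(a) = Add(Rational(1, 2), Mul(Rational(1, 4), a, Add(-1, a))) (Function('T')(a) = Add(Rational(1, 2), Mul(Rational(1, 8), Mul(Add(a, -1), Add(a, a)))) = Add(Rational(1, 2), Mul(Rational(1, 8), Mul(Add(-1, a), Mul(2, a)))) = Add(Rational(1, 2), Mul(Rational(1, 8), Mul(2, a, Add(-1, a)))) = Add(Rational(1, 2), Mul(Rational(1, 4), a, Add(-1, a))))
Mul(Function('T')(Function('B')(2)), -875) = Mul(Add(Rational(1, 2), Mul(Rational(-1, 4), -20), Mul(Rational(1, 4), Pow(-20, 2))), -875) = Mul(Add(Rational(1, 2), 5, Mul(Rational(1, 4), 400)), -875) = Mul(Add(Rational(1, 2), 5, 100), -875) = Mul(Rational(211, 2), -875) = Rational(-184625, 2)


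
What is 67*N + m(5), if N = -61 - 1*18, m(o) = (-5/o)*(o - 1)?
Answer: -5297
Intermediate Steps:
m(o) = -5*(-1 + o)/o (m(o) = (-5/o)*(-1 + o) = -5*(-1 + o)/o)
N = -79 (N = -61 - 18 = -79)
67*N + m(5) = 67*(-79) + (-5 + 5/5) = -5293 + (-5 + 5*(⅕)) = -5293 + (-5 + 1) = -5293 - 4 = -5297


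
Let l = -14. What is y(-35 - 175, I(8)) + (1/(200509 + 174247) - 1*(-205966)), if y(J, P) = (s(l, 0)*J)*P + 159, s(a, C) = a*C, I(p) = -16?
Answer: 77246580501/374756 ≈ 2.0613e+5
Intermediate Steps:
s(a, C) = C*a
y(J, P) = 159 (y(J, P) = ((0*(-14))*J)*P + 159 = (0*J)*P + 159 = 0*P + 159 = 0 + 159 = 159)
y(-35 - 175, I(8)) + (1/(200509 + 174247) - 1*(-205966)) = 159 + (1/(200509 + 174247) - 1*(-205966)) = 159 + (1/374756 + 205966) = 159 + 77186994297/374756 = 77246580501/374756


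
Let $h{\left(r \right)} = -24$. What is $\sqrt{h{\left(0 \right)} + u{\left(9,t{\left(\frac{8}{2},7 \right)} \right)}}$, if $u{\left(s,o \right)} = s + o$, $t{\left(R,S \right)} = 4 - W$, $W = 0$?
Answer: $i \sqrt{11} \approx 3.3166 i$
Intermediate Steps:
$t{\left(R,S \right)} = 4$ ($t{\left(R,S \right)} = 4 - 0 = 4 + 0 = 4$)
$u{\left(s,o \right)} = o + s$
$\sqrt{h{\left(0 \right)} + u{\left(9,t{\left(\frac{8}{2},7 \right)} \right)}} = \sqrt{-24 + \left(4 + 9\right)} = \sqrt{-24 + 13} = \sqrt{-11} = i \sqrt{11}$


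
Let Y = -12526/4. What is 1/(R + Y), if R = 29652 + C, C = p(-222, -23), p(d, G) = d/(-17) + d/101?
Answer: 3434/91108693 ≈ 3.7691e-5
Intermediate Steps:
p(d, G) = -84*d/1717 (p(d, G) = d*(-1/17) + d*(1/101) = -d/17 + d/101 = -84*d/1717)
C = 18648/1717 (C = -84/1717*(-222) = 18648/1717 ≈ 10.861)
R = 50931132/1717 (R = 29652 + 18648/1717 = 50931132/1717 ≈ 29663.)
Y = -6263/2 (Y = -12526*¼ = -6263/2 ≈ -3131.5)
1/(R + Y) = 1/(50931132/1717 - 6263/2) = 1/(91108693/3434) = 3434/91108693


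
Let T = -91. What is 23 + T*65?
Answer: -5892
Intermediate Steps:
23 + T*65 = 23 - 91*65 = 23 - 5915 = -5892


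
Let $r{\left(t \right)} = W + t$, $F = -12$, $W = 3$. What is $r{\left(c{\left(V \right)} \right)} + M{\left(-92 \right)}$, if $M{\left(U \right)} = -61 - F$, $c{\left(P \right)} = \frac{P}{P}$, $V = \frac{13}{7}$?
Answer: $-45$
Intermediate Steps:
$V = \frac{13}{7}$ ($V = 13 \cdot \frac{1}{7} = \frac{13}{7} \approx 1.8571$)
$c{\left(P \right)} = 1$
$M{\left(U \right)} = -49$ ($M{\left(U \right)} = -61 - -12 = -61 + 12 = -49$)
$r{\left(t \right)} = 3 + t$
$r{\left(c{\left(V \right)} \right)} + M{\left(-92 \right)} = \left(3 + 1\right) - 49 = 4 - 49 = -45$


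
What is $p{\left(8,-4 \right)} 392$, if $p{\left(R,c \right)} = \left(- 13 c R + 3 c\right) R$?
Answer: $1266944$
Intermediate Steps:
$p{\left(R,c \right)} = R \left(3 c - 13 R c\right)$ ($p{\left(R,c \right)} = \left(- 13 R c + 3 c\right) R = \left(3 c - 13 R c\right) R = R \left(3 c - 13 R c\right)$)
$p{\left(8,-4 \right)} 392 = 8 \left(-4\right) \left(3 - 104\right) 392 = 8 \left(-4\right) \left(-101\right) 392 = 3232 \cdot 392 = 1266944$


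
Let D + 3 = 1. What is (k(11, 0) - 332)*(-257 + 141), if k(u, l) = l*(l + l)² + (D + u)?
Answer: 37468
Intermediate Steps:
D = -2 (D = -3 + 1 = -2)
k(u, l) = -2 + u + 4*l³ (k(u, l) = l*(l + l)² + (-2 + u) = l*(2*l)² + (-2 + u) = l*(4*l²) + (-2 + u) = 4*l³ + (-2 + u) = -2 + u + 4*l³)
(k(11, 0) - 332)*(-257 + 141) = ((-2 + 11 + 4*0³) - 332)*(-257 + 141) = ((-2 + 11 + 4*0) - 332)*(-116) = ((-2 + 11 + 0) - 332)*(-116) = (9 - 332)*(-116) = -323*(-116) = 37468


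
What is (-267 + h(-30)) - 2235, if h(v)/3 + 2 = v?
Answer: -2598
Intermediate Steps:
h(v) = -6 + 3*v
(-267 + h(-30)) - 2235 = (-267 + (-6 + 3*(-30))) - 2235 = (-267 + (-6 - 90)) - 2235 = (-267 - 96) - 2235 = -363 - 2235 = -2598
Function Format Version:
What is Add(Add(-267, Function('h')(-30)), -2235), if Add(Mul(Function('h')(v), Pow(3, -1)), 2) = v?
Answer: -2598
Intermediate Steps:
Function('h')(v) = Add(-6, Mul(3, v))
Add(Add(-267, Function('h')(-30)), -2235) = Add(Add(-267, Add(-6, Mul(3, -30))), -2235) = Add(Add(-267, Add(-6, -90)), -2235) = Add(Add(-267, -96), -2235) = Add(-363, -2235) = -2598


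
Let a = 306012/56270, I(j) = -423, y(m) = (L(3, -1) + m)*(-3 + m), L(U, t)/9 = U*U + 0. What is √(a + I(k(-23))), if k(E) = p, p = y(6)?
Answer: I*√330532765365/28135 ≈ 20.434*I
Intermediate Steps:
L(U, t) = 9*U² (L(U, t) = 9*(U*U + 0) = 9*(U² + 0) = 9*U²)
y(m) = (-3 + m)*(81 + m) (y(m) = (9*3² + m)*(-3 + m) = (9*9 + m)*(-3 + m) = (81 + m)*(-3 + m) = (-3 + m)*(81 + m))
p = 261 (p = -243 + 6² + 78*6 = -243 + 36 + 468 = 261)
k(E) = 261
a = 153006/28135 (a = 306012*(1/56270) = 153006/28135 ≈ 5.4383)
√(a + I(k(-23))) = √(153006/28135 - 423) = √(-11748099/28135) = I*√330532765365/28135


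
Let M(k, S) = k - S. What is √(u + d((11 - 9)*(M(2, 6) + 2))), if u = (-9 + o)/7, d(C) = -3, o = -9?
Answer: I*√273/7 ≈ 2.3604*I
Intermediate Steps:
u = -18/7 (u = (-9 - 9)/7 = -18*⅐ = -18/7 ≈ -2.5714)
√(u + d((11 - 9)*(M(2, 6) + 2))) = √(-18/7 - 3) = √(-39/7) = I*√273/7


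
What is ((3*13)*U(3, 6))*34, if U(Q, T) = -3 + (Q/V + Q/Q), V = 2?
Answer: -663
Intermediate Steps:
U(Q, T) = -2 + Q/2 (U(Q, T) = -3 + (Q/2 + Q/Q) = -3 + (Q*(½) + 1) = -3 + (Q/2 + 1) = -3 + (1 + Q/2) = -2 + Q/2)
((3*13)*U(3, 6))*34 = ((3*13)*(-2 + (½)*3))*34 = (39*(-2 + 3/2))*34 = (39*(-½))*34 = -39/2*34 = -663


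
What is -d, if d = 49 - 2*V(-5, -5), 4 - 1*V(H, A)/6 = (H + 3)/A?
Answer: -29/5 ≈ -5.8000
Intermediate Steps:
V(H, A) = 24 - 6*(3 + H)/A (V(H, A) = 24 - 6*(H + 3)/A = 24 - 6*(3 + H)/A)
d = 29/5 (d = 49 - 12*(-3 - 1*(-5) + 4*(-5))/(-5) = 49 - 12*(-1)*(-3 + 5 - 20)/5 = 49 - 12*(-1)*(-18)/5 = 49 - 2*108/5 = 49 - 216/5 = 29/5 ≈ 5.8000)
-d = -1*29/5 = -29/5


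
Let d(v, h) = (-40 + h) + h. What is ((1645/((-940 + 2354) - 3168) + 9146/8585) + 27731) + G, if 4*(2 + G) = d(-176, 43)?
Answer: 12285907806/442885 ≈ 27741.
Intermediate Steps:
d(v, h) = -40 + 2*h
G = 19/2 (G = -2 + (-40 + 2*43)/4 = -2 + (-40 + 86)/4 = -2 + (1/4)*46 = -2 + 23/2 = 19/2 ≈ 9.5000)
((1645/((-940 + 2354) - 3168) + 9146/8585) + 27731) + G = ((1645/((-940 + 2354) - 3168) + 9146/8585) + 27731) + 19/2 = ((1645/(1414 - 3168) + 9146*(1/8585)) + 27731) + 19/2 = ((1645/(-1754) + 538/505) + 27731) + 19/2 = ((1645*(-1/1754) + 538/505) + 27731) + 19/2 = ((-1645/1754 + 538/505) + 27731) + 19/2 = (112927/885770 + 27731) + 19/2 = 24563400797/885770 + 19/2 = 12285907806/442885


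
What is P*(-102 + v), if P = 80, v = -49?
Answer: -12080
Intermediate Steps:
P*(-102 + v) = 80*(-102 - 49) = 80*(-151) = -12080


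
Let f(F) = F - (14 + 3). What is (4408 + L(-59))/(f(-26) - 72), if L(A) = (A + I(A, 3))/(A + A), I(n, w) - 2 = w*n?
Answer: -260189/6785 ≈ -38.348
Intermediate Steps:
f(F) = -17 + F (f(F) = F - 1*17 = F - 17 = -17 + F)
I(n, w) = 2 + n*w (I(n, w) = 2 + w*n = 2 + n*w)
L(A) = (2 + 4*A)/(2*A) (L(A) = (A + (2 + A*3))/(A + A) = (A + (2 + 3*A))/((2*A)) = (2 + 4*A)*(1/(2*A)) = (2 + 4*A)/(2*A))
(4408 + L(-59))/(f(-26) - 72) = (4408 + (2 + 1/(-59)))/((-17 - 26) - 72) = (4408 + (2 - 1/59))/(-43 - 72) = (4408 + 117/59)/(-115) = (260189/59)*(-1/115) = -260189/6785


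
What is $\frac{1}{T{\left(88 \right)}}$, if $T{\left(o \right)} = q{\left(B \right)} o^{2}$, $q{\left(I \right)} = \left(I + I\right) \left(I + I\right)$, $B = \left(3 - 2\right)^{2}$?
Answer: $\frac{1}{30976} \approx 3.2283 \cdot 10^{-5}$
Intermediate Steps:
$B = 1$ ($B = 1^{2} = 1$)
$q{\left(I \right)} = 4 I^{2}$ ($q{\left(I \right)} = 2 I 2 I = 4 I^{2}$)
$T{\left(o \right)} = 4 o^{2}$ ($T{\left(o \right)} = 4 \cdot 1^{2} o^{2} = 4 \cdot 1 o^{2} = 4 o^{2}$)
$\frac{1}{T{\left(88 \right)}} = \frac{1}{4 \cdot 88^{2}} = \frac{1}{4 \cdot 7744} = \frac{1}{30976}$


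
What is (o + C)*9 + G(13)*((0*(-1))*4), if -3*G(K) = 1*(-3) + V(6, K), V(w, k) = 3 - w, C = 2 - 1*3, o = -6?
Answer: -63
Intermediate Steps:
C = -1 (C = 2 - 3 = -1)
G(K) = 2 (G(K) = -(1*(-3) + (3 - 1*6))/3 = -(-3 + (3 - 6))/3 = -(-3 - 3)/3 = -1/3*(-6) = 2)
(o + C)*9 + G(13)*((0*(-1))*4) = (-6 - 1)*9 + 2*((0*(-1))*4) = -7*9 + 2*(0*4) = -63 + 2*0 = -63 + 0 = -63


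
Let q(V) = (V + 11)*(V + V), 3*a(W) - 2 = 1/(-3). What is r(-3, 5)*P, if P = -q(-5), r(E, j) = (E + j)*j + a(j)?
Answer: 1900/3 ≈ 633.33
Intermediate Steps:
a(W) = 5/9 (a(W) = ⅔ + (⅓)/(-3) = ⅔ + (⅓)*(-⅓) = ⅔ - ⅑ = 5/9)
q(V) = 2*V*(11 + V) (q(V) = (11 + V)*(2*V) = 2*V*(11 + V))
r(E, j) = 5/9 + j*(E + j) (r(E, j) = (E + j)*j + 5/9 = j*(E + j) + 5/9 = 5/9 + j*(E + j))
P = 60 (P = -2*(-5)*(11 - 5) = -2*(-5)*6 = -1*(-60) = 60)
r(-3, 5)*P = (5/9 + 5² - 3*5)*60 = (5/9 + 25 - 15)*60 = (95/9)*60 = 1900/3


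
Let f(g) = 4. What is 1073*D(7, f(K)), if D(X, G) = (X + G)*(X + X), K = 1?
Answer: 165242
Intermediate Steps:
D(X, G) = 2*X*(G + X) (D(X, G) = (G + X)*(2*X) = 2*X*(G + X))
1073*D(7, f(K)) = 1073*(2*7*(4 + 7)) = 1073*(2*7*11) = 1073*154 = 165242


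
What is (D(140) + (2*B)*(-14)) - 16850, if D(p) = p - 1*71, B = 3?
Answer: -16865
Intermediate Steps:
D(p) = -71 + p (D(p) = p - 71 = -71 + p)
(D(140) + (2*B)*(-14)) - 16850 = ((-71 + 140) + (2*3)*(-14)) - 16850 = (69 + 6*(-14)) - 16850 = (69 - 84) - 16850 = -15 - 16850 = -16865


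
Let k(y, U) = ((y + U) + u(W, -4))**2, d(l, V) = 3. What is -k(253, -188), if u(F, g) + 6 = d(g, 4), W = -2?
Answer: -3844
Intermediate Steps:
u(F, g) = -3 (u(F, g) = -6 + 3 = -3)
k(y, U) = (-3 + U + y)**2 (k(y, U) = ((y + U) - 3)**2 = ((U + y) - 3)**2 = (-3 + U + y)**2)
-k(253, -188) = -(-3 - 188 + 253)**2 = -1*62**2 = -1*3844 = -3844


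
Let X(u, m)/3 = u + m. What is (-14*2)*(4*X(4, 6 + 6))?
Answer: -5376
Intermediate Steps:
X(u, m) = 3*m + 3*u (X(u, m) = 3*(u + m) = 3*(m + u) = 3*m + 3*u)
(-14*2)*(4*X(4, 6 + 6)) = (-14*2)*(4*(3*(6 + 6) + 3*4)) = -112*(3*12 + 12) = -112*(36 + 12) = -112*48 = -28*192 = -5376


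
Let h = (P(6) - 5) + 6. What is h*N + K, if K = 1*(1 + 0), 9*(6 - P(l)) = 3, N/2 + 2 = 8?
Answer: 81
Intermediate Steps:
N = 12 (N = -4 + 2*8 = -4 + 16 = 12)
P(l) = 17/3 (P(l) = 6 - ⅑*3 = 6 - ⅓ = 17/3)
h = 20/3 (h = (17/3 - 5) + 6 = ⅔ + 6 = 20/3 ≈ 6.6667)
K = 1 (K = 1*1 = 1)
h*N + K = (20/3)*12 + 1 = 80 + 1 = 81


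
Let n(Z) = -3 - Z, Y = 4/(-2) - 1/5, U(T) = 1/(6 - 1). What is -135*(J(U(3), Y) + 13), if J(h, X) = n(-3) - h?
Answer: -1728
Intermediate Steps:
U(T) = 1/5
Y = -11/5 (Y = 4*(-1/2) - 1*1/5 = -2 - 1/5 = -11/5 ≈ -2.2000)
J(h, X) = -h (J(h, X) = (-3 - 1*(-3)) - h = (-3 + 3) - h = 0 - h = -h)
-135*(J(U(3), Y) + 13) = -135*(-1*1/5 + 13) = -135*(-1/5 + 13) = -135*64/5 = -1728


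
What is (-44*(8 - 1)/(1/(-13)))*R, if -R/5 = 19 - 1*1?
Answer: -360360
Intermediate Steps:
R = -90 (R = -5*(19 - 1*1) = -5*(19 - 1) = -5*18 = -90)
(-44*(8 - 1)/(1/(-13)))*R = -44*(8 - 1)/(1/(-13))*(-90) = -308/(-1/13)*(-90) = -308*(-13)*(-90) = -44*(-91)*(-90) = 4004*(-90) = -360360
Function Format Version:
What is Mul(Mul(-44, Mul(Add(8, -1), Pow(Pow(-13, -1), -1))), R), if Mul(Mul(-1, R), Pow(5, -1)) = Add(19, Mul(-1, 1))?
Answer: -360360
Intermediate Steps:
R = -90 (R = Mul(-5, Add(19, Mul(-1, 1))) = Mul(-5, Add(19, -1)) = Mul(-5, 18) = -90)
Mul(Mul(-44, Mul(Add(8, -1), Pow(Pow(-13, -1), -1))), R) = Mul(Mul(-44, Mul(Add(8, -1), Pow(Pow(-13, -1), -1))), -90) = Mul(Mul(-44, Mul(7, Pow(Rational(-1, 13), -1))), -90) = Mul(Mul(-44, Mul(7, -13)), -90) = Mul(Mul(-44, -91), -90) = Mul(4004, -90) = -360360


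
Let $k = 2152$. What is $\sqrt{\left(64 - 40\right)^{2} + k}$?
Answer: $2 \sqrt{682} \approx 52.23$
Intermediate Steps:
$\sqrt{\left(64 - 40\right)^{2} + k} = \sqrt{\left(64 - 40\right)^{2} + 2152} = \sqrt{24^{2} + 2152} = \sqrt{576 + 2152} = \sqrt{2728} = 2 \sqrt{682}$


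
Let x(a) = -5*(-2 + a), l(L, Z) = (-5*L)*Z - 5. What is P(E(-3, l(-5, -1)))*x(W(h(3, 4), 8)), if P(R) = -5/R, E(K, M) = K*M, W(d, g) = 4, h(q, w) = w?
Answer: 5/9 ≈ 0.55556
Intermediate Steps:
l(L, Z) = -5 - 5*L*Z (l(L, Z) = -5*L*Z - 5 = -5 - 5*L*Z)
x(a) = 10 - 5*a
P(E(-3, l(-5, -1)))*x(W(h(3, 4), 8)) = (-5*(-1/(3*(-5 - 5*(-5)*(-1)))))*(10 - 5*4) = (-5*(-1/(3*(-5 - 25))))*(10 - 20) = -5/((-3*(-30)))*(-10) = -5/90*(-10) = -5*1/90*(-10) = -1/18*(-10) = 5/9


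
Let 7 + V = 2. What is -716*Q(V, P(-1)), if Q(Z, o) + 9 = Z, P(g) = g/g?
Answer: 10024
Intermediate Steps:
P(g) = 1
V = -5 (V = -7 + 2 = -5)
Q(Z, o) = -9 + Z
-716*Q(V, P(-1)) = -716*(-9 - 5) = -716*(-14) = 10024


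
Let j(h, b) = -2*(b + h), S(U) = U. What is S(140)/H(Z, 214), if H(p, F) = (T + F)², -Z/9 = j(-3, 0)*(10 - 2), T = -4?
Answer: 1/315 ≈ 0.0031746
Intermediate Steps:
j(h, b) = -2*b - 2*h
Z = -432 (Z = -9*(-2*0 - 2*(-3))*(10 - 2) = -9*(0 + 6)*8 = -54*8 = -9*48 = -432)
H(p, F) = (-4 + F)²
S(140)/H(Z, 214) = 140/((-4 + 214)²) = 140/(210²) = 140/44100 = 140*(1/44100) = 1/315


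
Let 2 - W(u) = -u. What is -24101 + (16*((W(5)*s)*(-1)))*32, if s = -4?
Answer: -9765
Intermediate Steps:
W(u) = 2 + u (W(u) = 2 - (-1)*u = 2 + u)
-24101 + (16*((W(5)*s)*(-1)))*32 = -24101 + (16*(((2 + 5)*(-4))*(-1)))*32 = -24101 + (16*((7*(-4))*(-1)))*32 = -24101 + (16*(-28*(-1)))*32 = -24101 + (16*28)*32 = -24101 + 448*32 = -24101 + 14336 = -9765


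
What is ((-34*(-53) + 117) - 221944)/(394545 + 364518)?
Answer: -220025/759063 ≈ -0.28986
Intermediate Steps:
((-34*(-53) + 117) - 221944)/(394545 + 364518) = ((1802 + 117) - 221944)/759063 = (1919 - 221944)*(1/759063) = -220025*1/759063 = -220025/759063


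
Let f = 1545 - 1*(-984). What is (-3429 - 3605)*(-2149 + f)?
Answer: -2672920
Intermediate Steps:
f = 2529 (f = 1545 + 984 = 2529)
(-3429 - 3605)*(-2149 + f) = (-3429 - 3605)*(-2149 + 2529) = -7034*380 = -2672920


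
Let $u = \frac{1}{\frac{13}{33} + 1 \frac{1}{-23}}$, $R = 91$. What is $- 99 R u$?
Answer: $- \frac{976833}{38} \approx -25706.0$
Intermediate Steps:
$u = \frac{759}{266}$ ($u = \frac{1}{13 \cdot \frac{1}{33} + 1 \left(- \frac{1}{23}\right)} = \frac{1}{\frac{13}{33} - \frac{1}{23}} = \frac{1}{\frac{266}{759}} = \frac{759}{266} \approx 2.8534$)
$- 99 R u = \left(-99\right) 91 \cdot \frac{759}{266} = \left(-9009\right) \frac{759}{266} = - \frac{976833}{38}$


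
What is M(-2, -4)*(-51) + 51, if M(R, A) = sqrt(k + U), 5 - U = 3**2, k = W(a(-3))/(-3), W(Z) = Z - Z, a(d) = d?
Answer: 51 - 102*I ≈ 51.0 - 102.0*I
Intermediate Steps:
W(Z) = 0
k = 0 (k = 0/(-3) = 0*(-1/3) = 0)
U = -4 (U = 5 - 1*3**2 = 5 - 1*9 = 5 - 9 = -4)
M(R, A) = 2*I (M(R, A) = sqrt(0 - 4) = sqrt(-4) = 2*I)
M(-2, -4)*(-51) + 51 = (2*I)*(-51) + 51 = -102*I + 51 = 51 - 102*I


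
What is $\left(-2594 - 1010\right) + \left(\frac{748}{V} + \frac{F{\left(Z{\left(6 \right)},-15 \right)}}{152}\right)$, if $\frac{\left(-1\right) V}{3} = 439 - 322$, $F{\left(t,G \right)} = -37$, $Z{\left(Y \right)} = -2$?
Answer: $- \frac{192407291}{53352} \approx -3606.4$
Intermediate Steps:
$V = -351$ ($V = - 3 \left(439 - 322\right) = \left(-3\right) 117 = -351$)
$\left(-2594 - 1010\right) + \left(\frac{748}{V} + \frac{F{\left(Z{\left(6 \right)},-15 \right)}}{152}\right) = \left(-2594 - 1010\right) + \left(\frac{748}{-351} - \frac{37}{152}\right) = -3604 + \left(748 \left(- \frac{1}{351}\right) - \frac{37}{152}\right) = -3604 - \frac{126683}{53352} = - \frac{192407291}{53352}$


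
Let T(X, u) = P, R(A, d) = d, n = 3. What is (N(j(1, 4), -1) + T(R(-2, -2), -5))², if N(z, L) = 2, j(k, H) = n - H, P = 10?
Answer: 144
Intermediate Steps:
T(X, u) = 10
j(k, H) = 3 - H
(N(j(1, 4), -1) + T(R(-2, -2), -5))² = (2 + 10)² = 12² = 144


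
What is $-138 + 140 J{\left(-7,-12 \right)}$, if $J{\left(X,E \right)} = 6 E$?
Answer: $-10218$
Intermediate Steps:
$-138 + 140 J{\left(-7,-12 \right)} = -138 + 140 \cdot 6 \left(-12\right) = -138 + 140 \left(-72\right) = -138 - 10080 = -10218$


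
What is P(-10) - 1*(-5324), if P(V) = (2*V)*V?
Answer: 5524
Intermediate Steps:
P(V) = 2*V²
P(-10) - 1*(-5324) = 2*(-10)² - 1*(-5324) = 2*100 + 5324 = 200 + 5324 = 5524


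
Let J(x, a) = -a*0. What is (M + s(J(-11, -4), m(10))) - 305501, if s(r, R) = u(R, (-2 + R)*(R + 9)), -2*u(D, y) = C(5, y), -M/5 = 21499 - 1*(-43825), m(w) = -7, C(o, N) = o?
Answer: -1264247/2 ≈ -6.3212e+5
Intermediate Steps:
J(x, a) = 0
M = -326620 (M = -5*(21499 - 1*(-43825)) = -5*(21499 + 43825) = -5*65324 = -326620)
u(D, y) = -5/2 (u(D, y) = -½*5 = -5/2)
s(r, R) = -5/2
(M + s(J(-11, -4), m(10))) - 305501 = (-326620 - 5/2) - 305501 = -653245/2 - 305501 = -1264247/2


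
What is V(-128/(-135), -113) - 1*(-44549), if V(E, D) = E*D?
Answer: 5999651/135 ≈ 44442.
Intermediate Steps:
V(E, D) = D*E
V(-128/(-135), -113) - 1*(-44549) = -(-14464)/(-135) - 1*(-44549) = -(-14464)*(-1)/135 + 44549 = -113*128/135 + 44549 = -14464/135 + 44549 = 5999651/135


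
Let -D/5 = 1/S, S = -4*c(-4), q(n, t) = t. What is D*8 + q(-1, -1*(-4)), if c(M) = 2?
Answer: 9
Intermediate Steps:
S = -8 (S = -4*2 = -8)
D = 5/8 (D = -5/(-8) = -5*(-⅛) = 5/8 ≈ 0.62500)
D*8 + q(-1, -1*(-4)) = (5/8)*8 - 1*(-4) = 5 + 4 = 9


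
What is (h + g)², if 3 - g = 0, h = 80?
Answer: 6889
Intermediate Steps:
g = 3 (g = 3 - 1*0 = 3 + 0 = 3)
(h + g)² = (80 + 3)² = 83² = 6889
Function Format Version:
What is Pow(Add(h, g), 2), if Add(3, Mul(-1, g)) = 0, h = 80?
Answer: 6889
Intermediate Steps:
g = 3 (g = Add(3, Mul(-1, 0)) = Add(3, 0) = 3)
Pow(Add(h, g), 2) = Pow(Add(80, 3), 2) = Pow(83, 2) = 6889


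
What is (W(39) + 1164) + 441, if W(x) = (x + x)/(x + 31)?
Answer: 56214/35 ≈ 1606.1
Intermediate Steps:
W(x) = 2*x/(31 + x) (W(x) = (2*x)/(31 + x) = 2*x/(31 + x))
(W(39) + 1164) + 441 = (2*39/(31 + 39) + 1164) + 441 = (2*39/70 + 1164) + 441 = (2*39*(1/70) + 1164) + 441 = (39/35 + 1164) + 441 = 40779/35 + 441 = 56214/35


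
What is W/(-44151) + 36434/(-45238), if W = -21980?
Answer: -307133147/998651469 ≈ -0.30755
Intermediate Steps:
W/(-44151) + 36434/(-45238) = -21980/(-44151) + 36434/(-45238) = -21980*(-1/44151) + 36434*(-1/45238) = 21980/44151 - 18217/22619 = -307133147/998651469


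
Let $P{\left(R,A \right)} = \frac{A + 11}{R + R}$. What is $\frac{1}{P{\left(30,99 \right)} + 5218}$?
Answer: $\frac{6}{31319} \approx 0.00019158$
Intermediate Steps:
$P{\left(R,A \right)} = \frac{11 + A}{2 R}$
$\frac{1}{P{\left(30,99 \right)} + 5218} = \frac{1}{\frac{11 + 99}{2 \cdot 30} + 5218} = \frac{1}{\frac{1}{2} \cdot \frac{1}{30} \cdot 110 + 5218} = \frac{1}{\frac{11}{6} + 5218} = \frac{1}{\frac{31319}{6}} = \frac{6}{31319}$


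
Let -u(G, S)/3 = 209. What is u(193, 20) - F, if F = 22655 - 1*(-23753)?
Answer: -47035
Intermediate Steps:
u(G, S) = -627 (u(G, S) = -3*209 = -627)
F = 46408 (F = 22655 + 23753 = 46408)
u(193, 20) - F = -627 - 1*46408 = -627 - 46408 = -47035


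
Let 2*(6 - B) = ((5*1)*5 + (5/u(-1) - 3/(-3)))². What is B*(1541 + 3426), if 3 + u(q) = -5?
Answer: -200870447/128 ≈ -1.5693e+6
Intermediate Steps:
u(q) = -8 (u(q) = -3 - 5 = -8)
B = -40441/128 (B = 6 - ((5*1)*5 + (5/(-8) - 3/(-3)))²/2 = 6 - (5*5 + (5*(-⅛) - 3*(-⅓)))²/2 = 6 - (25 + (-5/8 + 1))²/2 = 6 - (25 + 3/8)²/2 = 6 - (203/8)²/2 = 6 - ½*41209/64 = 6 - 41209/128 = -40441/128 ≈ -315.95)
B*(1541 + 3426) = -40441*(1541 + 3426)/128 = -40441/128*4967 = -200870447/128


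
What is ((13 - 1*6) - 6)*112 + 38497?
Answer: 38609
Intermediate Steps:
((13 - 1*6) - 6)*112 + 38497 = ((13 - 6) - 6)*112 + 38497 = (7 - 6)*112 + 38497 = 1*112 + 38497 = 112 + 38497 = 38609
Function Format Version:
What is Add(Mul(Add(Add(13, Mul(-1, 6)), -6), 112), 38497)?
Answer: 38609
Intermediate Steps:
Add(Mul(Add(Add(13, Mul(-1, 6)), -6), 112), 38497) = Add(Mul(Add(Add(13, -6), -6), 112), 38497) = Add(Mul(Add(7, -6), 112), 38497) = Add(Mul(1, 112), 38497) = Add(112, 38497) = 38609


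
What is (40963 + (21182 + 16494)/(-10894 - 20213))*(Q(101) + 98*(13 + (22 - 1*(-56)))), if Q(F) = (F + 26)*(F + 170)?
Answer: 18405795382425/10369 ≈ 1.7751e+9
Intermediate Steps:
Q(F) = (26 + F)*(170 + F)
(40963 + (21182 + 16494)/(-10894 - 20213))*(Q(101) + 98*(13 + (22 - 1*(-56)))) = (40963 + (21182 + 16494)/(-10894 - 20213))*((4420 + 101² + 196*101) + 98*(13 + (22 - 1*(-56)))) = (40963 + 37676/(-31107))*((4420 + 10201 + 19796) + 98*(13 + (22 + 56))) = (40963 + 37676*(-1/31107))*(34417 + 98*(13 + 78)) = (40963 - 37676/31107)*(34417 + 98*91) = 1274198365*(34417 + 8918)/31107 = (1274198365/31107)*43335 = 18405795382425/10369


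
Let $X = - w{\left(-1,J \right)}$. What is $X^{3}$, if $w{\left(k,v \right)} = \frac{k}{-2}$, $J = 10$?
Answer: $- \frac{1}{8} \approx -0.125$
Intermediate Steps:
$w{\left(k,v \right)} = - \frac{k}{2}$ ($w{\left(k,v \right)} = k \left(- \frac{1}{2}\right) = - \frac{k}{2}$)
$X = - \frac{1}{2}$ ($X = - \frac{\left(-1\right) \left(-1\right)}{2} = \left(-1\right) \frac{1}{2} = - \frac{1}{2} \approx -0.5$)
$X^{3} = \left(- \frac{1}{2}\right)^{3} = - \frac{1}{8}$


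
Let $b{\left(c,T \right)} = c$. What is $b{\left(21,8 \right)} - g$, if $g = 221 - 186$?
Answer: $-14$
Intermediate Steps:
$g = 35$
$b{\left(21,8 \right)} - g = 21 - 35 = -14$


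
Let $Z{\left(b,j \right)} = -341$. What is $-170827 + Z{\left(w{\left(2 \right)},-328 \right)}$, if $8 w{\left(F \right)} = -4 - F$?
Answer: $-171168$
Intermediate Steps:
$w{\left(F \right)} = - \frac{1}{2} - \frac{F}{8}$ ($w{\left(F \right)} = \frac{-4 - F}{8} = - \frac{1}{2} - \frac{F}{8}$)
$-170827 + Z{\left(w{\left(2 \right)},-328 \right)} = -170827 - 341 = -171168$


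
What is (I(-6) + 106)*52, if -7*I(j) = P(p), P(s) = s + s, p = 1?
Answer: 38480/7 ≈ 5497.1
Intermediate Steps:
P(s) = 2*s
I(j) = -2/7
(I(-6) + 106)*52 = (-2/7 + 106)*52 = (740/7)*52 = 38480/7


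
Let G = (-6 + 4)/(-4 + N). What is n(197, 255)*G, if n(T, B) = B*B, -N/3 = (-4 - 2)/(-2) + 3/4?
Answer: 520200/61 ≈ 8527.9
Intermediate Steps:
N = -45/4 (N = -3*((-4 - 2)/(-2) + 3/4) = -3*(-6*(-½) + 3*(¼)) = -3*(3 + ¾) = -3*15/4 = -45/4 ≈ -11.250)
n(T, B) = B²
G = 8/61 (G = (-6 + 4)/(-4 - 45/4) = -2/(-61/4) = -2*(-4/61) = 8/61 ≈ 0.13115)
n(197, 255)*G = 255²*(8/61) = 65025*(8/61) = 520200/61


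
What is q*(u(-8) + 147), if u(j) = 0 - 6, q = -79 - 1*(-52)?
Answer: -3807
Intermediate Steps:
q = -27 (q = -79 + 52 = -27)
u(j) = -6
q*(u(-8) + 147) = -27*(-6 + 147) = -27*141 = -3807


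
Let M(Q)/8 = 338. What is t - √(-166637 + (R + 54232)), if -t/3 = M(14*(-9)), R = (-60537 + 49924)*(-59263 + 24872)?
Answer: -8112 - 3*√40542142 ≈ -27214.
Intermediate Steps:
M(Q) = 2704 (M(Q) = 8*338 = 2704)
R = 364991683 (R = -10613*(-34391) = 364991683)
t = -8112 (t = -3*2704 = -8112)
t - √(-166637 + (R + 54232)) = -8112 - √(-166637 + (364991683 + 54232)) = -8112 - √(-166637 + 365045915) = -8112 - √364879278 = -8112 - 3*√40542142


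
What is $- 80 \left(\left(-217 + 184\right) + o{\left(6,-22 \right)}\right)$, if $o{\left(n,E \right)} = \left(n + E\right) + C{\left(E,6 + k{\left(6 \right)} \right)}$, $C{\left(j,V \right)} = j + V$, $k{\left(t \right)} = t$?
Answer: $4720$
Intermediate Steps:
$C{\left(j,V \right)} = V + j$
$o{\left(n,E \right)} = 12 + n + 2 E$ ($o{\left(n,E \right)} = \left(n + E\right) + \left(\left(6 + 6\right) + E\right) = \left(E + n\right) + \left(12 + E\right) = 12 + n + 2 E$)
$- 80 \left(\left(-217 + 184\right) + o{\left(6,-22 \right)}\right) = - 80 \left(\left(-217 + 184\right) + \left(12 + 6 + 2 \left(-22\right)\right)\right) = - 80 \left(-33 + \left(12 + 6 - 44\right)\right) = - 80 \left(-33 - 26\right) = \left(-80\right) \left(-59\right) = 4720$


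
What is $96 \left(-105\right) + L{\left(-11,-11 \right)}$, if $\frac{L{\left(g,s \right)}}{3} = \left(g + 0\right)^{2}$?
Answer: $-9717$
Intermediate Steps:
$L{\left(g,s \right)} = 3 g^{2}$ ($L{\left(g,s \right)} = 3 \left(g + 0\right)^{2} = 3 g^{2}$)
$96 \left(-105\right) + L{\left(-11,-11 \right)} = 96 \left(-105\right) + 3 \left(-11\right)^{2} = -10080 + 3 \cdot 121 = -10080 + 363 = -9717$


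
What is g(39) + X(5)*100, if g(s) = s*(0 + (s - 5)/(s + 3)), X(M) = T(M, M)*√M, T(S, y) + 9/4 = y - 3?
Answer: 221/7 - 25*√5 ≈ -24.330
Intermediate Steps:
T(S, y) = -21/4 + y (T(S, y) = -9/4 + (y - 3) = -9/4 + (-3 + y) = -21/4 + y)
X(M) = √M*(-21/4 + M) (X(M) = (-21/4 + M)*√M = √M*(-21/4 + M))
g(s) = s*(-5 + s)/(3 + s) (g(s) = s*(0 + (-5 + s)/(3 + s)) = s*((-5 + s)/(3 + s)) = s*(-5 + s)/(3 + s))
g(39) + X(5)*100 = 39*(-5 + 39)/(3 + 39) + (√5*(-21/4 + 5))*100 = 39*34/42 + (√5*(-¼))*100 = 39*(1/42)*34 - √5/4*100 = 221/7 - 25*√5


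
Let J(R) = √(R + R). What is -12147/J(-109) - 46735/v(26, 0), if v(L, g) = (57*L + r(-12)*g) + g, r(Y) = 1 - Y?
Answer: -3595/114 + 12147*I*√218/218 ≈ -31.535 + 822.7*I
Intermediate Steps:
v(L, g) = 14*g + 57*L (v(L, g) = (57*L + (1 - 1*(-12))*g) + g = (57*L + (1 + 12)*g) + g = (57*L + 13*g) + g = (13*g + 57*L) + g = 14*g + 57*L)
J(R) = √2*√R (J(R) = √(2*R) = √2*√R)
-12147/J(-109) - 46735/v(26, 0) = -12147*(-I*√218/218) - 46735/(14*0 + 57*26) = -12147*(-I*√218/218) - 46735/(0 + 1482) = -12147*(-I*√218/218) - 46735/1482 = -(-12147)*I*√218/218 - 46735*1/1482 = 12147*I*√218/218 - 3595/114 = -3595/114 + 12147*I*√218/218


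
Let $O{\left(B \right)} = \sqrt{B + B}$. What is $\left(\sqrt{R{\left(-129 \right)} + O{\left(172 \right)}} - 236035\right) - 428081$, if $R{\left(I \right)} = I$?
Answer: $-664116 + i \sqrt{129 - 2 \sqrt{86}} \approx -6.6412 \cdot 10^{5} + 10.51 i$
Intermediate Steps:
$O{\left(B \right)} = \sqrt{2} \sqrt{B}$ ($O{\left(B \right)} = \sqrt{2 B} = \sqrt{2} \sqrt{B}$)
$\left(\sqrt{R{\left(-129 \right)} + O{\left(172 \right)}} - 236035\right) - 428081 = \left(\sqrt{-129 + \sqrt{2} \sqrt{172}} - 236035\right) - 428081 = \left(\sqrt{-129 + \sqrt{2} \cdot 2 \sqrt{43}} - 236035\right) - 428081 = \left(\sqrt{-129 + 2 \sqrt{86}} - 236035\right) - 428081 = \left(-236035 + \sqrt{-129 + 2 \sqrt{86}}\right) - 428081 = -664116 + \sqrt{-129 + 2 \sqrt{86}}$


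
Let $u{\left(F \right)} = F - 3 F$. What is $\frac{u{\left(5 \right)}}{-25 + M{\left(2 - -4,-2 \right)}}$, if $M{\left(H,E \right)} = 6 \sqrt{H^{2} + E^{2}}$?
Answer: $- \frac{50}{163} - \frac{24 \sqrt{10}}{163} \approx -0.77236$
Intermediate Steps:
$u{\left(F \right)} = - 2 F$
$M{\left(H,E \right)} = 6 \sqrt{E^{2} + H^{2}}$
$\frac{u{\left(5 \right)}}{-25 + M{\left(2 - -4,-2 \right)}} = \frac{\left(-2\right) 5}{-25 + 6 \sqrt{\left(-2\right)^{2} + \left(2 - -4\right)^{2}}} = \frac{1}{-25 + 6 \sqrt{4 + \left(2 + 4\right)^{2}}} \left(-10\right) = \frac{1}{-25 + 6 \sqrt{4 + 6^{2}}} \left(-10\right) = \frac{1}{-25 + 6 \sqrt{4 + 36}} \left(-10\right) = \frac{1}{-25 + 6 \sqrt{40}} \left(-10\right) = \frac{1}{-25 + 6 \cdot 2 \sqrt{10}} \left(-10\right) = \frac{1}{-25 + 12 \sqrt{10}} \left(-10\right) = - \frac{10}{-25 + 12 \sqrt{10}}$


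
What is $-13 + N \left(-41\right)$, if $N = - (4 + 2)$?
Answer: $233$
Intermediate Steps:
$N = -6$ ($N = \left(-1\right) 6 = -6$)
$-13 + N \left(-41\right) = -13 - -246 = -13 + 246 = 233$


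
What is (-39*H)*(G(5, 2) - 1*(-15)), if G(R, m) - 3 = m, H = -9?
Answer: 7020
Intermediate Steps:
G(R, m) = 3 + m
(-39*H)*(G(5, 2) - 1*(-15)) = (-39*(-9))*((3 + 2) - 1*(-15)) = 351*(5 + 15) = 351*20 = 7020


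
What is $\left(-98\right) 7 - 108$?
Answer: $-794$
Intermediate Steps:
$\left(-98\right) 7 - 108 = -686 - 108 = -794$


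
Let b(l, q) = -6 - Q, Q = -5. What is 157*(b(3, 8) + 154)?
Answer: 24021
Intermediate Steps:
b(l, q) = -1 (b(l, q) = -6 - 1*(-5) = -6 + 5 = -1)
157*(b(3, 8) + 154) = 157*(-1 + 154) = 157*153 = 24021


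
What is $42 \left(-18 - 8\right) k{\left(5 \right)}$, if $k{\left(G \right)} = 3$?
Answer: $-3276$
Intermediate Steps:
$42 \left(-18 - 8\right) k{\left(5 \right)} = 42 \left(-18 - 8\right) 3 = 42 \left(-26\right) 3 = \left(-1092\right) 3 = -3276$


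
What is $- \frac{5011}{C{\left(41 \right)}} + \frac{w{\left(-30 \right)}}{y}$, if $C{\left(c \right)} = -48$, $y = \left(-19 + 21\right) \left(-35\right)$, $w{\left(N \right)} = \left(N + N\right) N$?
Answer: $\frac{26437}{336} \approx 78.682$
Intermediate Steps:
$w{\left(N \right)} = 2 N^{2}$ ($w{\left(N \right)} = 2 N N = 2 N^{2}$)
$y = -70$ ($y = 2 \left(-35\right) = -70$)
$- \frac{5011}{C{\left(41 \right)}} + \frac{w{\left(-30 \right)}}{y} = - \frac{5011}{-48} + \frac{2 \left(-30\right)^{2}}{-70} = \left(-5011\right) \left(- \frac{1}{48}\right) + 2 \cdot 900 \left(- \frac{1}{70}\right) = \frac{5011}{48} + 1800 \left(- \frac{1}{70}\right) = \frac{5011}{48} - \frac{180}{7} = \frac{26437}{336}$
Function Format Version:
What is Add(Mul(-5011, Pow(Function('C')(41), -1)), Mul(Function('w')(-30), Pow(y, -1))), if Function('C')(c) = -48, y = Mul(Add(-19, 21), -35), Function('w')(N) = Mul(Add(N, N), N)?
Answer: Rational(26437, 336) ≈ 78.682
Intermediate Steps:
Function('w')(N) = Mul(2, Pow(N, 2)) (Function('w')(N) = Mul(Mul(2, N), N) = Mul(2, Pow(N, 2)))
y = -70 (y = Mul(2, -35) = -70)
Add(Mul(-5011, Pow(Function('C')(41), -1)), Mul(Function('w')(-30), Pow(y, -1))) = Add(Mul(-5011, Pow(-48, -1)), Mul(Mul(2, Pow(-30, 2)), Pow(-70, -1))) = Add(Mul(-5011, Rational(-1, 48)), Mul(Mul(2, 900), Rational(-1, 70))) = Add(Rational(5011, 48), Mul(1800, Rational(-1, 70))) = Add(Rational(5011, 48), Rational(-180, 7)) = Rational(26437, 336)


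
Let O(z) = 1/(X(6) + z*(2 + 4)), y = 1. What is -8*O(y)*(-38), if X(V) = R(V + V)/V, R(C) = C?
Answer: 38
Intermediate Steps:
X(V) = 2 (X(V) = (V + V)/V = (2*V)/V = 2)
O(z) = 1/(2 + 6*z) (O(z) = 1/(2 + z*(2 + 4)) = 1/(2 + z*6) = 1/(2 + 6*z))
-8*O(y)*(-38) = -4/(1 + 3*1)*(-38) = -4/(1 + 3)*(-38) = -4/4*(-38) = -8*1/8*(-38) = -1*(-38) = 38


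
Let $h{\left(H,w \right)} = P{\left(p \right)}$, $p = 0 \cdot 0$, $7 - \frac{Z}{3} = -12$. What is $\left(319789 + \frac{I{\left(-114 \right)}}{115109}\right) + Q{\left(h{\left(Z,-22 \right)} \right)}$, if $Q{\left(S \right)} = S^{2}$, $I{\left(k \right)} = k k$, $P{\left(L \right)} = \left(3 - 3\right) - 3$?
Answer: $\frac{36811640978}{115109} \approx 3.198 \cdot 10^{5}$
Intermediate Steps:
$Z = 57$ ($Z = 21 - -36 = 21 + 36 = 57$)
$p = 0$
$P{\left(L \right)} = -3$ ($P{\left(L \right)} = 0 - 3 = -3$)
$h{\left(H,w \right)} = -3$
$I{\left(k \right)} = k^{2}$
$\left(319789 + \frac{I{\left(-114 \right)}}{115109}\right) + Q{\left(h{\left(Z,-22 \right)} \right)} = \left(319789 + \frac{\left(-114\right)^{2}}{115109}\right) + \left(-3\right)^{2} = \left(319789 + 12996 \cdot \frac{1}{115109}\right) + 9 = \left(319789 + \frac{12996}{115109}\right) + 9 = \frac{36810604997}{115109} + 9 = \frac{36811640978}{115109}$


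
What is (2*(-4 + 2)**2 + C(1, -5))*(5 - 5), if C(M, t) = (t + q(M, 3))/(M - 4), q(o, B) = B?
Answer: 0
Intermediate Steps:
C(M, t) = (3 + t)/(-4 + M) (C(M, t) = (t + 3)/(M - 4) = (3 + t)/(-4 + M))
(2*(-4 + 2)**2 + C(1, -5))*(5 - 5) = (2*(-4 + 2)**2 + (3 - 5)/(-4 + 1))*(5 - 5) = (2*(-2)**2 - 2/(-3))*0 = (2*4 - 1/3*(-2))*0 = (8 + 2/3)*0 = (26/3)*0 = 0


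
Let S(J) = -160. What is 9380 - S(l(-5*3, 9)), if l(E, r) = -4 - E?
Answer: 9540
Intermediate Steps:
9380 - S(l(-5*3, 9)) = 9380 - 1*(-160) = 9380 + 160 = 9540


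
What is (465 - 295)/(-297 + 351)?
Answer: 85/27 ≈ 3.1481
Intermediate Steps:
(465 - 295)/(-297 + 351) = 170/54 = 170*(1/54) = 85/27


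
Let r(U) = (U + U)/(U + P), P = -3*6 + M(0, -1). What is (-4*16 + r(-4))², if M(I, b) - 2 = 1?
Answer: 1459264/361 ≈ 4042.3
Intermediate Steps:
M(I, b) = 3 (M(I, b) = 2 + 1 = 3)
P = -15 (P = -3*6 + 3 = -18 + 3 = -15)
r(U) = 2*U/(-15 + U) (r(U) = (U + U)/(U - 15) = (2*U)/(-15 + U) = 2*U/(-15 + U))
(-4*16 + r(-4))² = (-4*16 + 2*(-4)/(-15 - 4))² = (-64 + 2*(-4)/(-19))² = (-64 + 2*(-4)*(-1/19))² = (-64 + 8/19)² = (-1208/19)² = 1459264/361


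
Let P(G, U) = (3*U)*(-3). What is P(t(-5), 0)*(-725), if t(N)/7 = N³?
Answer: 0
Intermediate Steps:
t(N) = 7*N³
P(G, U) = -9*U
P(t(-5), 0)*(-725) = -9*0*(-725) = 0*(-725) = 0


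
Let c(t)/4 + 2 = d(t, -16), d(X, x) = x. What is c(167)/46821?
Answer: -24/15607 ≈ -0.0015378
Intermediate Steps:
c(t) = -72 (c(t) = -8 + 4*(-16) = -8 - 64 = -72)
c(167)/46821 = -72/46821 = -72*1/46821 = -24/15607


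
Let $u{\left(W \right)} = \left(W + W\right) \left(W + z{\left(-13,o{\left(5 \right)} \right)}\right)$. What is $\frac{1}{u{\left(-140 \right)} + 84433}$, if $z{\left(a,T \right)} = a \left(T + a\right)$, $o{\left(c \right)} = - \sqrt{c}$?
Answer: $\frac{76313}{5757425969} + \frac{3640 \sqrt{5}}{5757425969} \approx 1.4668 \cdot 10^{-5}$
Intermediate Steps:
$u{\left(W \right)} = 2 W \left(169 + W + 13 \sqrt{5}\right)$ ($u{\left(W \right)} = \left(W + W\right) \left(W - 13 \left(- \sqrt{5} - 13\right)\right) = 2 W \left(W - 13 \left(-13 - \sqrt{5}\right)\right) = 2 W \left(W + \left(169 + 13 \sqrt{5}\right)\right) = 2 W \left(169 + W + 13 \sqrt{5}\right)$)
$\frac{1}{u{\left(-140 \right)} + 84433} = \frac{1}{2 \left(-140\right) \left(169 - 140 + 13 \sqrt{5}\right) + 84433} = \frac{1}{2 \left(-140\right) \left(29 + 13 \sqrt{5}\right) + 84433} = \frac{1}{\left(-8120 - 3640 \sqrt{5}\right) + 84433} = \frac{1}{76313 - 3640 \sqrt{5}}$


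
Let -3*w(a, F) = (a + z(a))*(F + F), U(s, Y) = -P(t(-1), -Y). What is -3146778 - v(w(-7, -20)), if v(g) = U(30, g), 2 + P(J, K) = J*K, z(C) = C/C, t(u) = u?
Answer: -3146860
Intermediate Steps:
z(C) = 1
P(J, K) = -2 + J*K
U(s, Y) = 2 - Y (U(s, Y) = -(-2 - (-1)*Y) = -(-2 + Y) = 2 - Y)
w(a, F) = -2*F*(1 + a)/3 (w(a, F) = -(a + 1)*(F + F)/3 = -(1 + a)*2*F/3 = -2*F*(1 + a)/3)
v(g) = 2 - g
-3146778 - v(w(-7, -20)) = -3146778 - (2 - (-2)*(-20)*(1 - 7)/3) = -3146778 - (2 - (-2)*(-20)*(-6)/3) = -3146778 - (2 - 1*(-80)) = -3146778 - (2 + 80) = -3146778 - 1*82 = -3146778 - 82 = -3146860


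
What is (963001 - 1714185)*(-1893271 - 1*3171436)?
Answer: 3804526863088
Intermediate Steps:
(963001 - 1714185)*(-1893271 - 1*3171436) = -751184*(-1893271 - 3171436) = -751184*(-5064707) = 3804526863088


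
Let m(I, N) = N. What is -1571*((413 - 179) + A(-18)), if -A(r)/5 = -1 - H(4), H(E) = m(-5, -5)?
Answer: -336194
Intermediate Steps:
H(E) = -5
A(r) = -20 (A(r) = -5*(-1 - 1*(-5)) = -5*(-1 + 5) = -5*4 = -20)
-1571*((413 - 179) + A(-18)) = -1571*((413 - 179) - 20) = -1571*(234 - 20) = -1571*214 = -336194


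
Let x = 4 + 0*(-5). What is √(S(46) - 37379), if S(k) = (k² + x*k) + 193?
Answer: I*√34886 ≈ 186.78*I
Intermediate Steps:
x = 4 (x = 4 + 0 = 4)
S(k) = 193 + k² + 4*k (S(k) = (k² + 4*k) + 193 = 193 + k² + 4*k)
√(S(46) - 37379) = √((193 + 46² + 4*46) - 37379) = √((193 + 2116 + 184) - 37379) = √(2493 - 37379) = √(-34886) = I*√34886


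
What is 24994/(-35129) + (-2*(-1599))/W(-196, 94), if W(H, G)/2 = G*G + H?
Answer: -53258963/101171520 ≈ -0.52642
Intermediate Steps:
W(H, G) = 2*H + 2*G² (W(H, G) = 2*(G*G + H) = 2*(G² + H) = 2*(H + G²) = 2*H + 2*G²)
24994/(-35129) + (-2*(-1599))/W(-196, 94) = 24994/(-35129) + (-2*(-1599))/(2*(-196) + 2*94²) = 24994*(-1/35129) + 3198/(-392 + 2*8836) = -24994/35129 + 3198/(-392 + 17672) = -24994/35129 + 3198/17280 = -24994/35129 + 3198*(1/17280) = -24994/35129 + 533/2880 = -53258963/101171520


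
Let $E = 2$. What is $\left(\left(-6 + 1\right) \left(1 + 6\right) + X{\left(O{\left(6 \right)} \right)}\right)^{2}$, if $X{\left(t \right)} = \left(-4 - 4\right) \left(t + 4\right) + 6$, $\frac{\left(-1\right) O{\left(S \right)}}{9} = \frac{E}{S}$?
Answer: $1369$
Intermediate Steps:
$O{\left(S \right)} = - \frac{18}{S}$ ($O{\left(S \right)} = - 9 \frac{2}{S} = - \frac{18}{S}$)
$X{\left(t \right)} = -26 - 8 t$ ($X{\left(t \right)} = - 8 \left(4 + t\right) + 6 = \left(-32 - 8 t\right) + 6 = -26 - 8 t$)
$\left(\left(-6 + 1\right) \left(1 + 6\right) + X{\left(O{\left(6 \right)} \right)}\right)^{2} = \left(\left(-6 + 1\right) \left(1 + 6\right) - \left(26 + 8 \left(- \frac{18}{6}\right)\right)\right)^{2} = \left(\left(-5\right) 7 - \left(26 + 8 \left(\left(-18\right) \frac{1}{6}\right)\right)\right)^{2} = \left(-35 - 2\right)^{2} = \left(-37\right)^{2} = 1369$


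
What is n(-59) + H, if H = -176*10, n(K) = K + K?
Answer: -1878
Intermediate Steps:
n(K) = 2*K
H = -1760
n(-59) + H = 2*(-59) - 1760 = -118 - 1760 = -1878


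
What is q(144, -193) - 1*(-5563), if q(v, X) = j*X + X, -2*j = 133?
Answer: 36409/2 ≈ 18205.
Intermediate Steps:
j = -133/2 (j = -½*133 = -133/2 ≈ -66.500)
q(v, X) = -131*X/2 (q(v, X) = -133*X/2 + X = -131*X/2)
q(144, -193) - 1*(-5563) = -131/2*(-193) - 1*(-5563) = 25283/2 + 5563 = 36409/2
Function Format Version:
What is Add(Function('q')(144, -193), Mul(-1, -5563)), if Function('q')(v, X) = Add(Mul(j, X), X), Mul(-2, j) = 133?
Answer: Rational(36409, 2) ≈ 18205.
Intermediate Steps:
j = Rational(-133, 2) (j = Mul(Rational(-1, 2), 133) = Rational(-133, 2) ≈ -66.500)
Function('q')(v, X) = Mul(Rational(-131, 2), X) (Function('q')(v, X) = Add(Mul(Rational(-133, 2), X), X) = Mul(Rational(-131, 2), X))
Add(Function('q')(144, -193), Mul(-1, -5563)) = Add(Mul(Rational(-131, 2), -193), Mul(-1, -5563)) = Add(Rational(25283, 2), 5563) = Rational(36409, 2)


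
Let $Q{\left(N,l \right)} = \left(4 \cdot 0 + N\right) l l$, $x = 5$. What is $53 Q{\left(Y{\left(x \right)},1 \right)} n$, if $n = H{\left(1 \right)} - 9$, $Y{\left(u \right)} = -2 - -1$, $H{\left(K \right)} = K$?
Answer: $424$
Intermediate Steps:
$Y{\left(u \right)} = -1$ ($Y{\left(u \right)} = -2 + 1 = -1$)
$n = -8$ ($n = 1 - 9 = -8$)
$Q{\left(N,l \right)} = N l^{2}$ ($Q{\left(N,l \right)} = \left(0 + N\right) l l = N l l = N l^{2}$)
$53 Q{\left(Y{\left(x \right)},1 \right)} n = 53 \left(- 1^{2}\right) \left(-8\right) = 53 \left(\left(-1\right) 1\right) \left(-8\right) = 53 \left(-1\right) \left(-8\right) = \left(-53\right) \left(-8\right) = 424$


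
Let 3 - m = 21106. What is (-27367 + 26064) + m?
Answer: -22406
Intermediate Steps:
m = -21103 (m = 3 - 1*21106 = 3 - 21106 = -21103)
(-27367 + 26064) + m = (-27367 + 26064) - 21103 = -1303 - 21103 = -22406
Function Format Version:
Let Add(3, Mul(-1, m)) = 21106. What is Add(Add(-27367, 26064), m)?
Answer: -22406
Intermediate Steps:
m = -21103 (m = Add(3, Mul(-1, 21106)) = Add(3, -21106) = -21103)
Add(Add(-27367, 26064), m) = Add(Add(-27367, 26064), -21103) = Add(-1303, -21103) = -22406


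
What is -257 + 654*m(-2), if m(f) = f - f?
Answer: -257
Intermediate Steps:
m(f) = 0
-257 + 654*m(-2) = -257 + 654*0 = -257 + 0 = -257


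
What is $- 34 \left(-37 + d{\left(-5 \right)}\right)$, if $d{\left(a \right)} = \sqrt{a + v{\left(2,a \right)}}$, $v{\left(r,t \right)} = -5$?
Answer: $1258 - 34 i \sqrt{10} \approx 1258.0 - 107.52 i$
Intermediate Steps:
$d{\left(a \right)} = \sqrt{-5 + a}$ ($d{\left(a \right)} = \sqrt{a - 5} = \sqrt{-5 + a}$)
$- 34 \left(-37 + d{\left(-5 \right)}\right) = - 34 \left(-37 + \sqrt{-5 - 5}\right) = - 34 \left(-37 + \sqrt{-10}\right) = - 34 \left(-37 + i \sqrt{10}\right) = 1258 - 34 i \sqrt{10}$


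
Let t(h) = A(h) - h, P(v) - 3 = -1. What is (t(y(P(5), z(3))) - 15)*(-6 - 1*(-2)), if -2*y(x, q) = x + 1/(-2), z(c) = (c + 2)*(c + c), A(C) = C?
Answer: 60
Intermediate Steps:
P(v) = 2 (P(v) = 3 - 1 = 2)
z(c) = 2*c*(2 + c) (z(c) = (2 + c)*(2*c) = 2*c*(2 + c))
y(x, q) = ¼ - x/2 (y(x, q) = -(x + 1/(-2))/2 = -(x - ½)/2 = -(-½ + x)/2 = ¼ - x/2)
t(h) = 0 (t(h) = h - h = 0)
(t(y(P(5), z(3))) - 15)*(-6 - 1*(-2)) = (0 - 15)*(-6 - 1*(-2)) = -15*(-6 + 2) = -15*(-4) = 60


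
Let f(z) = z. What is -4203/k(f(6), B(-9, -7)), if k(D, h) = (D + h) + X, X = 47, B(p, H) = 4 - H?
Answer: -4203/64 ≈ -65.672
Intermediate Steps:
k(D, h) = 47 + D + h (k(D, h) = (D + h) + 47 = 47 + D + h)
-4203/k(f(6), B(-9, -7)) = -4203/(47 + 6 + (4 - 1*(-7))) = -4203/(47 + 6 + (4 + 7)) = -4203/(47 + 6 + 11) = -4203/64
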